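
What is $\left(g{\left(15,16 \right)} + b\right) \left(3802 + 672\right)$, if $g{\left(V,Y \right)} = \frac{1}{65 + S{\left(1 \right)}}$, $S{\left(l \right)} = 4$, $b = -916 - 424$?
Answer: $- \frac{413661566}{69} \approx -5.9951 \cdot 10^{6}$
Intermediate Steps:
$b = -1340$ ($b = -916 - 424 = -1340$)
$g{\left(V,Y \right)} = \frac{1}{69}$ ($g{\left(V,Y \right)} = \frac{1}{65 + 4} = \frac{1}{69}$)
$\left(g{\left(15,16 \right)} + b\right) \left(3802 + 672\right) = \left(\frac{1}{69} - 1340\right) \left(3802 + 672\right) = \left(- \frac{92459}{69}\right) 4474 = - \frac{413661566}{69}$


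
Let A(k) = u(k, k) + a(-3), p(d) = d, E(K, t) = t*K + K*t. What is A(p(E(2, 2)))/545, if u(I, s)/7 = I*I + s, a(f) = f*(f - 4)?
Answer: 105/109 ≈ 0.96330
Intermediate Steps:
a(f) = f*(-4 + f)
u(I, s) = 7*s + 7*I**2 (u(I, s) = 7*(I*I + s) = 7*(I**2 + s) = 7*(s + I**2) = 7*s + 7*I**2)
E(K, t) = 2*K*t (E(K, t) = K*t + K*t = 2*K*t)
A(k) = 21 + 7*k + 7*k**2 (A(k) = (7*k + 7*k**2) - 3*(-4 - 3) = (7*k + 7*k**2) - 3*(-7) = (7*k + 7*k**2) + 21 = 21 + 7*k + 7*k**2)
A(p(E(2, 2)))/545 = (21 + 7*(2*2*2) + 7*(2*2*2)**2)/545 = (21 + 7*8 + 7*8**2)*(1/545) = (21 + 56 + 7*64)*(1/545) = (21 + 56 + 448)*(1/545) = 525*(1/545) = 105/109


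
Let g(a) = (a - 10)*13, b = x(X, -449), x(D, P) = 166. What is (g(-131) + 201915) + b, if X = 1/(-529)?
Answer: 200248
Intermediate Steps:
X = -1/529 ≈ -0.0018904
b = 166
g(a) = -130 + 13*a (g(a) = (-10 + a)*13 = -130 + 13*a)
(g(-131) + 201915) + b = ((-130 + 13*(-131)) + 201915) + 166 = ((-130 - 1703) + 201915) + 166 = (-1833 + 201915) + 166 = 200082 + 166 = 200248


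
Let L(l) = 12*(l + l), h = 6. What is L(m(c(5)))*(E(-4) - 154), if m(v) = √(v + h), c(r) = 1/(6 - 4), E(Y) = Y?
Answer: -1896*√26 ≈ -9667.7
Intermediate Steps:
c(r) = ½ (c(r) = 1/2 = ½)
m(v) = √(6 + v) (m(v) = √(v + 6) = √(6 + v))
L(l) = 24*l (L(l) = 12*(2*l) = 24*l)
L(m(c(5)))*(E(-4) - 154) = (24*√(6 + ½))*(-4 - 154) = (24*√(13/2))*(-158) = (24*(√26/2))*(-158) = (12*√26)*(-158) = -1896*√26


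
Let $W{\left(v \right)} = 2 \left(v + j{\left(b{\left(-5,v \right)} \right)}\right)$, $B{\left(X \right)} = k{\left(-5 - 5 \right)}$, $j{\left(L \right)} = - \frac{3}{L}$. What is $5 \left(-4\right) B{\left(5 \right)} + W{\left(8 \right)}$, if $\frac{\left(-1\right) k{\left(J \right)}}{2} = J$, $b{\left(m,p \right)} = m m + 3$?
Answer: $- \frac{5379}{14} \approx -384.21$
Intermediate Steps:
$b{\left(m,p \right)} = 3 + m^{2}$ ($b{\left(m,p \right)} = m^{2} + 3 = 3 + m^{2}$)
$k{\left(J \right)} = - 2 J$
$B{\left(X \right)} = 20$ ($B{\left(X \right)} = - 2 \left(-5 - 5\right) = \left(-2\right) \left(-10\right) = 20$)
$W{\left(v \right)} = - \frac{3}{14} + 2 v$ ($W{\left(v \right)} = 2 \left(v - \frac{3}{3 + \left(-5\right)^{2}}\right) = 2 \left(v - \frac{3}{3 + 25}\right) = 2 \left(v - \frac{3}{28}\right) = 2 \left(- \frac{3}{28} + v\right) = - \frac{3}{14} + 2 v$)
$5 \left(-4\right) B{\left(5 \right)} + W{\left(8 \right)} = 5 \left(-4\right) 20 + \left(- \frac{3}{14} + 2 \cdot 8\right) = \left(-20\right) 20 + \left(- \frac{3}{14} + 16\right) = -400 + \frac{221}{14} = - \frac{5379}{14}$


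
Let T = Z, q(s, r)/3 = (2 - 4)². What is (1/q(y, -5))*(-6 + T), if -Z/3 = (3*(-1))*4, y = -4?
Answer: 5/2 ≈ 2.5000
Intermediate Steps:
q(s, r) = 12 (q(s, r) = 3*(2 - 4)² = 3*(-2)² = 3*4 = 12)
Z = 36 (Z = -3*3*(-1)*4 = -(-9)*4 = -3*(-12) = 36)
T = 36
(1/q(y, -5))*(-6 + T) = (1/12)*(-6 + 36) = (1*(1/12))*30 = (1/12)*30 = 5/2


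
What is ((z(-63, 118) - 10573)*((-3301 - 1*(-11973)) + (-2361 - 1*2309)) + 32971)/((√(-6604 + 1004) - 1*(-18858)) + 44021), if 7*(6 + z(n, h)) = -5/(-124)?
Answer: -1154458889773487/1715938020594 + 183600071530*I*√14/857969010297 ≈ -672.79 + 0.80069*I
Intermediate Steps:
z(n, h) = -5203/868 (z(n, h) = -6 + (-5/(-124))/7 = -6 + (-5*(-1/124))/7 = -6 + (⅐)*(5/124) = -6 + 5/868 = -5203/868)
((z(-63, 118) - 10573)*((-3301 - 1*(-11973)) + (-2361 - 1*2309)) + 32971)/((√(-6604 + 1004) - 1*(-18858)) + 44021) = ((-5203/868 - 10573)*((-3301 - 1*(-11973)) + (-2361 - 1*2309)) + 32971)/((√(-6604 + 1004) - 1*(-18858)) + 44021) = (-9182567*((-3301 + 11973) + (-2361 - 2309))/868 + 32971)/((√(-5600) + 18858) + 44021) = (-9182567*(8672 - 4670)/868 + 32971)/((20*I*√14 + 18858) + 44021) = (-9182567/868*4002 + 32971)/((18858 + 20*I*√14) + 44021) = (-18374316567/434 + 32971)/(62879 + 20*I*√14) = -18360007153/(434*(62879 + 20*I*√14))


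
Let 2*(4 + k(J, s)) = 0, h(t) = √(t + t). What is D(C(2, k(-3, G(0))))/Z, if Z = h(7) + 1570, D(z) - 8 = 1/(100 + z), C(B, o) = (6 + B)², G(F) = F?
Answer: 1030705/202120652 - 1313*√14/404241304 ≈ 0.0050873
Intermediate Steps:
h(t) = √2*√t (h(t) = √(2*t) = √2*√t)
k(J, s) = -4 (k(J, s) = -4 + (½)*0 = -4 + 0 = -4)
D(z) = 8 + 1/(100 + z)
Z = 1570 + √14 (Z = √2*√7 + 1570 = √14 + 1570 = 1570 + √14 ≈ 1573.7)
D(C(2, k(-3, G(0))))/Z = ((801 + 8*(6 + 2)²)/(100 + (6 + 2)²))/(1570 + √14) = ((801 + 8*8²)/(100 + 8²))/(1570 + √14) = ((801 + 8*64)/(100 + 64))/(1570 + √14) = ((801 + 512)/164)/(1570 + √14) = ((1/164)*1313)/(1570 + √14) = 1313/(164*(1570 + √14))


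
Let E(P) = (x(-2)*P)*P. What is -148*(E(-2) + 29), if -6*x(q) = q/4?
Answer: -13024/3 ≈ -4341.3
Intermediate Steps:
x(q) = -q/24 (x(q) = -q/(6*4) = -q/24)
E(P) = P²/12 (E(P) = ((-1/24*(-2))*P)*P = (P/12)*P = P²/12)
-148*(E(-2) + 29) = -148*((1/12)*(-2)² + 29) = -148*((1/12)*4 + 29) = -148*(⅓ + 29) = -148*88/3 = -13024/3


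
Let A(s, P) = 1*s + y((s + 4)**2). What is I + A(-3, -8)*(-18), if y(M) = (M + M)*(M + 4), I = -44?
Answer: -170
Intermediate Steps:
y(M) = 2*M*(4 + M) (y(M) = (2*M)*(4 + M) = 2*M*(4 + M))
A(s, P) = s + 2*(4 + s)**2*(4 + (4 + s)**2) (A(s, P) = 1*s + 2*(s + 4)**2*(4 + (s + 4)**2) = s + 2*(4 + s)**2*(4 + (4 + s)**2))
I + A(-3, -8)*(-18) = -44 + (-3 + 2*(4 - 3)**2*(4 + (4 - 3)**2))*(-18) = -44 + (-3 + 2*1**2*(4 + 1**2))*(-18) = -44 + (-3 + 2*1*(4 + 1))*(-18) = -44 + (-3 + 2*1*5)*(-18) = -44 + (-3 + 10)*(-18) = -44 + 7*(-18) = -44 - 126 = -170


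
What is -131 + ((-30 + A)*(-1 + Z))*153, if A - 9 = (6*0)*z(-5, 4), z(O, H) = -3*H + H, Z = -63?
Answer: 205501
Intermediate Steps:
z(O, H) = -2*H
A = 9 (A = 9 + (6*0)*(-2*4) = 9 + 0*(-8) = 9 + 0 = 9)
-131 + ((-30 + A)*(-1 + Z))*153 = -131 + ((-30 + 9)*(-1 - 63))*153 = -131 - 21*(-64)*153 = -131 + 1344*153 = -131 + 205632 = 205501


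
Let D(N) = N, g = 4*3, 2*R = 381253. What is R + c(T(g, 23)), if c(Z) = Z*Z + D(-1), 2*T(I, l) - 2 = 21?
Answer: 763031/4 ≈ 1.9076e+5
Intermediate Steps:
R = 381253/2 (R = (½)*381253 = 381253/2 ≈ 1.9063e+5)
g = 12
T(I, l) = 23/2 (T(I, l) = 1 + (½)*21 = 1 + 21/2 = 23/2)
c(Z) = -1 + Z² (c(Z) = Z*Z - 1 = Z² - 1 = -1 + Z²)
R + c(T(g, 23)) = 381253/2 + (-1 + (23/2)²) = 381253/2 + (-1 + 529/4) = 381253/2 + 525/4 = 763031/4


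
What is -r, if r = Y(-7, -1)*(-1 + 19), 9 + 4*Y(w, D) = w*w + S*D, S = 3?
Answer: -333/2 ≈ -166.50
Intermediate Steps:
Y(w, D) = -9/4 + w²/4 + 3*D/4 (Y(w, D) = -9/4 + (w*w + 3*D)/4 = -9/4 + (w² + 3*D)/4 = -9/4 + (w²/4 + 3*D/4) = -9/4 + w²/4 + 3*D/4)
r = 333/2 (r = (-9/4 + (¼)*(-7)² + (¾)*(-1))*(-1 + 19) = (-9/4 + (¼)*49 - ¾)*18 = (-9/4 + 49/4 - ¾)*18 = (37/4)*18 = 333/2 ≈ 166.50)
-r = -1*333/2 = -333/2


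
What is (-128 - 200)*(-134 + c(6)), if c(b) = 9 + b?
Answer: 39032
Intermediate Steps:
(-128 - 200)*(-134 + c(6)) = (-128 - 200)*(-134 + (9 + 6)) = -328*(-134 + 15) = -328*(-119) = 39032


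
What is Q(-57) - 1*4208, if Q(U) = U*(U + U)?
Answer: 2290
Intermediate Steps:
Q(U) = 2*U² (Q(U) = U*(2*U) = 2*U²)
Q(-57) - 1*4208 = 2*(-57)² - 1*4208 = 2*3249 - 4208 = 6498 - 4208 = 2290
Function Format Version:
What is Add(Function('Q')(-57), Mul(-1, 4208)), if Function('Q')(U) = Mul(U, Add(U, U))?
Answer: 2290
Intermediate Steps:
Function('Q')(U) = Mul(2, Pow(U, 2)) (Function('Q')(U) = Mul(U, Mul(2, U)) = Mul(2, Pow(U, 2)))
Add(Function('Q')(-57), Mul(-1, 4208)) = Add(Mul(2, Pow(-57, 2)), Mul(-1, 4208)) = Add(Mul(2, 3249), -4208) = Add(6498, -4208) = 2290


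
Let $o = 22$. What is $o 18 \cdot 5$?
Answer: $1980$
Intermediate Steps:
$o 18 \cdot 5 = 22 \cdot 18 \cdot 5 = 396 \cdot 5 = 1980$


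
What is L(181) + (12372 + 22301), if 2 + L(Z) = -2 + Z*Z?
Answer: 67430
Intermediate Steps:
L(Z) = -4 + Z² (L(Z) = -2 + (-2 + Z*Z) = -2 + (-2 + Z²) = -4 + Z²)
L(181) + (12372 + 22301) = (-4 + 181²) + (12372 + 22301) = (-4 + 32761) + 34673 = 32757 + 34673 = 67430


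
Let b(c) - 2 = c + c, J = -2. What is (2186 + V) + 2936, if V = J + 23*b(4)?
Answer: 5350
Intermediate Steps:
b(c) = 2 + 2*c (b(c) = 2 + (c + c) = 2 + 2*c)
V = 228 (V = -2 + 23*(2 + 2*4) = -2 + 23*(2 + 8) = -2 + 23*10 = -2 + 230 = 228)
(2186 + V) + 2936 = (2186 + 228) + 2936 = 2414 + 2936 = 5350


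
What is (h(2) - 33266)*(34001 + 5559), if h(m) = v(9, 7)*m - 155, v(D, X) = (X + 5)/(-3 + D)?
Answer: -1321976520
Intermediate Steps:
v(D, X) = (5 + X)/(-3 + D)
h(m) = -155 + 2*m (h(m) = ((5 + 7)/(-3 + 9))*m - 155 = (12/6)*m - 155 = ((1/6)*12)*m - 155 = 2*m - 155 = -155 + 2*m)
(h(2) - 33266)*(34001 + 5559) = ((-155 + 2*2) - 33266)*(34001 + 5559) = ((-155 + 4) - 33266)*39560 = (-151 - 33266)*39560 = -33417*39560 = -1321976520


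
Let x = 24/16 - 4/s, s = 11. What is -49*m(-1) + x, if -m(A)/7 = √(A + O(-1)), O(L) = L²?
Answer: 25/22 ≈ 1.1364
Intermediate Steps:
x = 25/22 (x = 24/16 - 4/11 = 24*(1/16) - 4*1/11 = 3/2 - 4/11 = 25/22 ≈ 1.1364)
m(A) = -7*√(1 + A) (m(A) = -7*√(A + (-1)²) = -7*√(A + 1) = -7*√(1 + A))
-49*m(-1) + x = -(-343)*√(1 - 1) + 25/22 = -(-343)*√0 + 25/22 = -(-343)*0 + 25/22 = -49*0 + 25/22 = 0 + 25/22 = 25/22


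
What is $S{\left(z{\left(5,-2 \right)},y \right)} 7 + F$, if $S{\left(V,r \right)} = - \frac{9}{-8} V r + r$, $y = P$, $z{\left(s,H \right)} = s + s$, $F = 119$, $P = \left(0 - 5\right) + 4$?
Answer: $\frac{133}{4} \approx 33.25$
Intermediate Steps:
$P = -1$ ($P = -5 + 4 = -1$)
$z{\left(s,H \right)} = 2 s$
$y = -1$
$S{\left(V,r \right)} = r + \frac{9 V r}{8}$ ($S{\left(V,r \right)} = \left(-9\right) \left(- \frac{1}{8}\right) V r + r = \frac{9 V}{8} r + r = \frac{9 V r}{8} + r = r + \frac{9 V r}{8}$)
$S{\left(z{\left(5,-2 \right)},y \right)} 7 + F = \frac{1}{8} \left(-1\right) \left(8 + 9 \cdot 2 \cdot 5\right) 7 + 119 = \frac{1}{8} \left(-1\right) \left(8 + 9 \cdot 10\right) 7 + 119 = \frac{1}{8} \left(-1\right) \left(8 + 90\right) 7 + 119 = \frac{1}{8} \left(-1\right) 98 \cdot 7 + 119 = \left(- \frac{49}{4}\right) 7 + 119 = - \frac{343}{4} + 119 = \frac{133}{4}$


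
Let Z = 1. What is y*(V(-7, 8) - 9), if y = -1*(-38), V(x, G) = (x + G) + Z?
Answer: -266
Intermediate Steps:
V(x, G) = 1 + G + x (V(x, G) = (x + G) + 1 = (G + x) + 1 = 1 + G + x)
y = 38
y*(V(-7, 8) - 9) = 38*((1 + 8 - 7) - 9) = 38*(2 - 9) = 38*(-7) = -266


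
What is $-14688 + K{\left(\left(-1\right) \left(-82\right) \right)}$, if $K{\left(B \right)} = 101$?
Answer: $-14587$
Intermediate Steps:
$-14688 + K{\left(\left(-1\right) \left(-82\right) \right)} = -14688 + 101 = -14587$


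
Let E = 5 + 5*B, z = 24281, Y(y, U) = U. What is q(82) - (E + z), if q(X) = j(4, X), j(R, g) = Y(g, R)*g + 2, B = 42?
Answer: -24166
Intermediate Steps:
E = 215 (E = 5 + 5*42 = 5 + 210 = 215)
j(R, g) = 2 + R*g (j(R, g) = R*g + 2 = 2 + R*g)
q(X) = 2 + 4*X
q(82) - (E + z) = (2 + 4*82) - (215 + 24281) = (2 + 328) - 1*24496 = 330 - 24496 = -24166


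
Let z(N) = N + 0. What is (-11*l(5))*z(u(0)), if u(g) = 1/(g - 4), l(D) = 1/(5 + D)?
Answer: 11/40 ≈ 0.27500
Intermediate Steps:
u(g) = 1/(-4 + g)
z(N) = N
(-11*l(5))*z(u(0)) = (-11/(5 + 5))/(-4 + 0) = -11/10/(-4) = -11*1/10*(-1/4) = -11/10*(-1/4) = 11/40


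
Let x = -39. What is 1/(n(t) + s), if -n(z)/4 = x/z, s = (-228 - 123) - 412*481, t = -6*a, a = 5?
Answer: -5/992641 ≈ -5.0371e-6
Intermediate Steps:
t = -30 (t = -6*5 = -30)
s = -198523 (s = -351 - 198172 = -198523)
n(z) = 156/z (n(z) = -(-156)/z = 156/z)
1/(n(t) + s) = 1/(156/(-30) - 198523) = 1/(156*(-1/30) - 198523) = 1/(-26/5 - 198523) = 1/(-992641/5) = -5/992641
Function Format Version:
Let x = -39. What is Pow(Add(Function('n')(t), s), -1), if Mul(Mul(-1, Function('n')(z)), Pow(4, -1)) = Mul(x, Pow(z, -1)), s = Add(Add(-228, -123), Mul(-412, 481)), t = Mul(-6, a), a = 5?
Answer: Rational(-5, 992641) ≈ -5.0371e-6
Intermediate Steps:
t = -30 (t = Mul(-6, 5) = -30)
s = -198523 (s = Add(-351, -198172) = -198523)
Function('n')(z) = Mul(156, Pow(z, -1)) (Function('n')(z) = Mul(-4, Mul(-39, Pow(z, -1))) = Mul(156, Pow(z, -1)))
Pow(Add(Function('n')(t), s), -1) = Pow(Add(Mul(156, Pow(-30, -1)), -198523), -1) = Pow(Add(Mul(156, Rational(-1, 30)), -198523), -1) = Pow(Add(Rational(-26, 5), -198523), -1) = Pow(Rational(-992641, 5), -1) = Rational(-5, 992641)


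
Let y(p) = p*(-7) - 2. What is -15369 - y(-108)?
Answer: -16123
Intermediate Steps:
y(p) = -2 - 7*p (y(p) = -7*p - 2 = -2 - 7*p)
-15369 - y(-108) = -15369 - (-2 - 7*(-108)) = -15369 - (-2 + 756) = -15369 - 1*754 = -15369 - 754 = -16123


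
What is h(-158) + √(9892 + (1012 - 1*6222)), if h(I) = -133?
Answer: -133 + √4682 ≈ -64.575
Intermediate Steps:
h(-158) + √(9892 + (1012 - 1*6222)) = -133 + √(9892 + (1012 - 1*6222)) = -133 + √(9892 + (1012 - 6222)) = -133 + √(9892 - 5210) = -133 + √4682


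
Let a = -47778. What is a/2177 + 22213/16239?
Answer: -727509241/35352303 ≈ -20.579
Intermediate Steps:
a/2177 + 22213/16239 = -47778/2177 + 22213/16239 = -727509241/35352303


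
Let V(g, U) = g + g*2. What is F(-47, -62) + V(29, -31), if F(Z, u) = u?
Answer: 25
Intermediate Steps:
V(g, U) = 3*g (V(g, U) = g + 2*g = 3*g)
F(-47, -62) + V(29, -31) = -62 + 3*29 = -62 + 87 = 25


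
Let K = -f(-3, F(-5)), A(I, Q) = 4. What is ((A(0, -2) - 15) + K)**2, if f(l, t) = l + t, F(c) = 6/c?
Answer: 1156/25 ≈ 46.240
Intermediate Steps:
K = 21/5 (K = -(-3 + 6/(-5)) = -(-3 + 6*(-1/5)) = -(-3 - 6/5) = -1*(-21/5) = 21/5 ≈ 4.2000)
((A(0, -2) - 15) + K)**2 = ((4 - 15) + 21/5)**2 = (-11 + 21/5)**2 = (-34/5)**2 = 1156/25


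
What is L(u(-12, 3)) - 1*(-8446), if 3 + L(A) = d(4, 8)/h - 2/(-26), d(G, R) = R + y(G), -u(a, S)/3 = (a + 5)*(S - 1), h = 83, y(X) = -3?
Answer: 9110145/1079 ≈ 8443.1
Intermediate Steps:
u(a, S) = -3*(-1 + S)*(5 + a) (u(a, S) = -3*(a + 5)*(S - 1) = -3*(5 + a)*(-1 + S) = -3*(-1 + S)*(5 + a))
d(G, R) = -3 + R (d(G, R) = R - 3 = -3 + R)
L(A) = -3089/1079 (L(A) = -3 + ((-3 + 8)/83 - 2/(-26)) = -3 + (5*(1/83) - 2*(-1/26)) = -3 + (5/83 + 1/13) = -3 + 148/1079 = -3089/1079)
L(u(-12, 3)) - 1*(-8446) = -3089/1079 - 1*(-8446) = -3089/1079 + 8446 = 9110145/1079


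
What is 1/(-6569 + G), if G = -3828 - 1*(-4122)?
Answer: -1/6275 ≈ -0.00015936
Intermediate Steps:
G = 294 (G = -3828 + 4122 = 294)
1/(-6569 + G) = 1/(-6569 + 294) = 1/(-6275) = -1/6275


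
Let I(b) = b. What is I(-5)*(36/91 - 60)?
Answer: 27120/91 ≈ 298.02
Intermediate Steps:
I(-5)*(36/91 - 60) = -5*(36/91 - 60) = -5*(-5424/91) = 27120/91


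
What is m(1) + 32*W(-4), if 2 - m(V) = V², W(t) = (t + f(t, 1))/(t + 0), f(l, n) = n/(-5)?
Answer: 173/5 ≈ 34.600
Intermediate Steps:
f(l, n) = -n/5
W(t) = (-⅕ + t)/t (W(t) = (t - ⅕*1)/(t + 0) = (t - ⅕)/t = (-⅕ + t)/t)
m(V) = 2 - V²
m(1) + 32*W(-4) = (2 - 1*1²) + 32*((-⅕ - 4)/(-4)) = (2 - 1*1) + 32*(-¼*(-21/5)) = (2 - 1) + 32*(21/20) = 1 + 168/5 = 173/5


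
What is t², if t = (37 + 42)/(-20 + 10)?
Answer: 6241/100 ≈ 62.410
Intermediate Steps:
t = -79/10 (t = 79/(-10) = 79*(-⅒) = -79/10 ≈ -7.9000)
t² = (-79/10)² = 6241/100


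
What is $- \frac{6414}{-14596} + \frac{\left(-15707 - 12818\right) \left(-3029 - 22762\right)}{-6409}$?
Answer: $- \frac{5369032477287}{46772882} \approx -1.1479 \cdot 10^{5}$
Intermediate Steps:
$- \frac{6414}{-14596} + \frac{\left(-15707 - 12818\right) \left(-3029 - 22762\right)}{-6409} = \left(-6414\right) \left(- \frac{1}{14596}\right) + \left(-28525\right) \left(-25791\right) \left(- \frac{1}{6409}\right) = \frac{3207}{7298} + 735688275 \left(- \frac{1}{6409}\right) = \frac{3207}{7298} - \frac{735688275}{6409} = - \frac{5369032477287}{46772882}$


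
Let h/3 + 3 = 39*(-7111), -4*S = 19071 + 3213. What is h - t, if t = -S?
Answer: -837567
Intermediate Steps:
S = -5571 (S = -(19071 + 3213)/4 = -¼*22284 = -5571)
t = 5571 (t = -1*(-5571) = 5571)
h = -831996 (h = -9 + 3*(39*(-7111)) = -9 + 3*(-277329) = -9 - 831987 = -831996)
h - t = -831996 - 1*5571 = -831996 - 5571 = -837567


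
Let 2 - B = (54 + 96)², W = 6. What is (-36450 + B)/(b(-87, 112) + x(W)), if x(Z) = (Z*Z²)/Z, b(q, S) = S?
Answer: -14737/37 ≈ -398.30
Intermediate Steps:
x(Z) = Z² (x(Z) = Z³/Z = Z²)
B = -22498 (B = 2 - (54 + 96)² = 2 - 1*150² = 2 - 1*22500 = 2 - 22500 = -22498)
(-36450 + B)/(b(-87, 112) + x(W)) = (-36450 - 22498)/(112 + 6²) = -58948/(112 + 36) = -58948/148 = -58948*1/148 = -14737/37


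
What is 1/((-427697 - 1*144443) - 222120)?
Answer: -1/794260 ≈ -1.2590e-6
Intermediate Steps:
1/((-427697 - 1*144443) - 222120) = 1/((-427697 - 144443) - 222120) = 1/(-572140 - 222120) = 1/(-794260) = -1/794260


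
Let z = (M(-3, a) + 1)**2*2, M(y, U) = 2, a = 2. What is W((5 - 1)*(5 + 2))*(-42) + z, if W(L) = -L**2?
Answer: 32946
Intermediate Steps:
z = 18 (z = (2 + 1)**2*2 = 3**2*2 = 9*2 = 18)
W((5 - 1)*(5 + 2))*(-42) + z = -((5 - 1)*(5 + 2))**2*(-42) + 18 = -(4*7)**2*(-42) + 18 = -1*28**2*(-42) + 18 = -1*784*(-42) + 18 = -784*(-42) + 18 = 32928 + 18 = 32946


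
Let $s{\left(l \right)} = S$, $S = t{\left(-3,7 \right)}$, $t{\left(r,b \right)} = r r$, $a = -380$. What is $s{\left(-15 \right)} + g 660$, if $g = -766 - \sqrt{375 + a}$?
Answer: $-505551 - 660 i \sqrt{5} \approx -5.0555 \cdot 10^{5} - 1475.8 i$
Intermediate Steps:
$t{\left(r,b \right)} = r^{2}$
$S = 9$ ($S = \left(-3\right)^{2} = 9$)
$s{\left(l \right)} = 9$
$g = -766 - i \sqrt{5}$ ($g = -766 - \sqrt{375 - 380} = -766 - \sqrt{-5} = -766 - i \sqrt{5} \approx -766.0 - 2.2361 i$)
$s{\left(-15 \right)} + g 660 = 9 + \left(-766 - i \sqrt{5}\right) 660 = 9 - \left(505560 + 660 i \sqrt{5}\right) = -505551 - 660 i \sqrt{5}$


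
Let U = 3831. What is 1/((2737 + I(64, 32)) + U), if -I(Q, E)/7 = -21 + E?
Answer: 1/6491 ≈ 0.00015406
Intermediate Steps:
I(Q, E) = 147 - 7*E (I(Q, E) = -7*(-21 + E) = 147 - 7*E)
1/((2737 + I(64, 32)) + U) = 1/((2737 + (147 - 7*32)) + 3831) = 1/((2737 + (147 - 224)) + 3831) = 1/((2737 - 77) + 3831) = 1/(2660 + 3831) = 1/6491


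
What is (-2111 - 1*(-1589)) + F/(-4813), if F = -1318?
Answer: -2511068/4813 ≈ -521.73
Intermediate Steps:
(-2111 - 1*(-1589)) + F/(-4813) = (-2111 - 1*(-1589)) - 1318/(-4813) = (-2111 + 1589) - 1318*(-1/4813) = -522 + 1318/4813 = -2511068/4813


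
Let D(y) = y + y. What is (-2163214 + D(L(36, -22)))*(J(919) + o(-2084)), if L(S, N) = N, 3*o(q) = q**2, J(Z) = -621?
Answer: -3130373495598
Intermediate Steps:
o(q) = q**2/3
D(y) = 2*y
(-2163214 + D(L(36, -22)))*(J(919) + o(-2084)) = (-2163214 + 2*(-22))*(-621 + (1/3)*(-2084)**2) = (-2163214 - 44)*(-621 + (1/3)*4343056) = -2163258*(-621 + 4343056/3) = -2163258*4341193/3 = -3130373495598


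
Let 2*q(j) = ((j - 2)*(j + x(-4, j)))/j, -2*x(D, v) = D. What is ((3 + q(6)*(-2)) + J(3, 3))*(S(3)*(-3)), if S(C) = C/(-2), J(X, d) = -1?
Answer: -15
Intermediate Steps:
x(D, v) = -D/2
S(C) = -C/2 (S(C) = C*(-1/2) = -C/2)
q(j) = (-2 + j)*(2 + j)/(2*j) (q(j) = (((j - 2)*(j - 1/2*(-4)))/j)/2 = (((-2 + j)*(j + 2))/j)/2 = (((-2 + j)*(2 + j))/j)/2 = ((-2 + j)*(2 + j)/j)/2 = (-2 + j)*(2 + j)/(2*j))
((3 + q(6)*(-2)) + J(3, 3))*(S(3)*(-3)) = ((3 + ((1/2)*6 - 2/6)*(-2)) - 1)*(-1/2*3*(-3)) = ((3 + (3 - 2*1/6)*(-2)) - 1)*(-3/2*(-3)) = ((3 + (3 - 1/3)*(-2)) - 1)*(9/2) = ((3 + (8/3)*(-2)) - 1)*(9/2) = ((3 - 16/3) - 1)*(9/2) = (-7/3 - 1)*(9/2) = -10/3*9/2 = -15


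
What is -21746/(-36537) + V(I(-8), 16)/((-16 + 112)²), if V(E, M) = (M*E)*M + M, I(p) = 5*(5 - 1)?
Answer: 898299/779456 ≈ 1.1525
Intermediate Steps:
I(p) = 20 (I(p) = 5*4 = 20)
V(E, M) = M + E*M² (V(E, M) = (E*M)*M + M = E*M² + M = M + E*M²)
-21746/(-36537) + V(I(-8), 16)/((-16 + 112)²) = -21746/(-36537) + (16*(1 + 20*16))/((-16 + 112)²) = -21746*(-1/36537) + (16*(1 + 320))/(96²) = 21746/36537 + (16*321)/9216 = 21746/36537 + 5136*(1/9216) = 21746/36537 + 107/192 = 898299/779456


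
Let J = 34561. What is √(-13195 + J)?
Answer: 3*√2374 ≈ 146.17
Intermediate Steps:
√(-13195 + J) = √(-13195 + 34561) = √21366 = 3*√2374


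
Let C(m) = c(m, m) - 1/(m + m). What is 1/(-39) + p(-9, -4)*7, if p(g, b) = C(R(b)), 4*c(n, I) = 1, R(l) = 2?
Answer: -1/39 ≈ -0.025641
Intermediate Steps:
c(n, I) = ¼ (c(n, I) = (¼)*1 = ¼)
C(m) = ¼ - 1/(2*m) (C(m) = ¼ - 1/(m + m) = ¼ - 1/(2*m))
p(g, b) = 0 (p(g, b) = (¼)*(-2 + 2)/2 = (¼)*(½)*0 = 0)
1/(-39) + p(-9, -4)*7 = 1/(-39) + 0*7 = -1/39 + 0 = -1/39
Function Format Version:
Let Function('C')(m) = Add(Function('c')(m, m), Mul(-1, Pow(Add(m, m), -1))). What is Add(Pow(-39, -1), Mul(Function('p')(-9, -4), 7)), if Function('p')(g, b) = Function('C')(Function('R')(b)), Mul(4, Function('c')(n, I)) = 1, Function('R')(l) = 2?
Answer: Rational(-1, 39) ≈ -0.025641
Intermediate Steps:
Function('c')(n, I) = Rational(1, 4) (Function('c')(n, I) = Mul(Rational(1, 4), 1) = Rational(1, 4))
Function('C')(m) = Add(Rational(1, 4), Mul(Rational(-1, 2), Pow(m, -1))) (Function('C')(m) = Add(Rational(1, 4), Mul(-1, Pow(Add(m, m), -1))) = Add(Rational(1, 4), Mul(-1, Pow(Mul(2, m), -1))) = Add(Rational(1, 4), Mul(-1, Mul(Rational(1, 2), Pow(m, -1)))) = Add(Rational(1, 4), Mul(Rational(-1, 2), Pow(m, -1))))
Function('p')(g, b) = 0 (Function('p')(g, b) = Mul(Rational(1, 4), Pow(2, -1), Add(-2, 2)) = Mul(Rational(1, 4), Rational(1, 2), 0) = 0)
Add(Pow(-39, -1), Mul(Function('p')(-9, -4), 7)) = Add(Pow(-39, -1), Mul(0, 7)) = Add(Rational(-1, 39), 0) = Rational(-1, 39)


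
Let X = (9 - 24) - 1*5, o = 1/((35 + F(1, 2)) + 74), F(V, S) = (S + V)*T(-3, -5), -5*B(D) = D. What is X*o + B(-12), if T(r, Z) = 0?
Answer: 1208/545 ≈ 2.2165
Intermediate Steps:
B(D) = -D/5
F(V, S) = 0 (F(V, S) = (S + V)*0 = 0)
o = 1/109 (o = 1/((35 + 0) + 74) = 1/(35 + 74) = 1/109 ≈ 0.0091743)
X = -20 (X = -15 - 5 = -20)
X*o + B(-12) = -20*1/109 - ⅕*(-12) = -20/109 + 12/5 = 1208/545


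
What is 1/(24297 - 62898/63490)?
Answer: 31745/771276816 ≈ 4.1159e-5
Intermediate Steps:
1/(24297 - 62898/63490) = 1/(24297 - 62898*1/63490) = 1/(24297 - 31449/31745) = 1/(771276816/31745) = 31745/771276816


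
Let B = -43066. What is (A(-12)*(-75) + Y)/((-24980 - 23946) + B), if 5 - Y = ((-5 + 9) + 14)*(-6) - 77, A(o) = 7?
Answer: 335/91992 ≈ 0.0036416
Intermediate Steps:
Y = 190 (Y = 5 - (((-5 + 9) + 14)*(-6) - 77) = 5 - ((4 + 14)*(-6) - 77) = 5 - (18*(-6) - 77) = 5 - (-108 - 77) = 5 - 1*(-185) = 5 + 185 = 190)
(A(-12)*(-75) + Y)/((-24980 - 23946) + B) = (7*(-75) + 190)/((-24980 - 23946) - 43066) = (-525 + 190)/(-48926 - 43066) = -335/(-91992) = -335*(-1/91992) = 335/91992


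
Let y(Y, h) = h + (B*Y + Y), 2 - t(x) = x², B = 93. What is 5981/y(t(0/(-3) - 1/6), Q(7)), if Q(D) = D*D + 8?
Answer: 107658/4363 ≈ 24.675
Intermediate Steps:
t(x) = 2 - x²
Q(D) = 8 + D² (Q(D) = D² + 8 = 8 + D²)
y(Y, h) = h + 94*Y (y(Y, h) = h + (93*Y + Y) = h + 94*Y)
5981/y(t(0/(-3) - 1/6), Q(7)) = 5981/((8 + 7²) + 94*(2 - (0/(-3) - 1/6)²)) = 5981/((8 + 49) + 94*(2 - (0*(-⅓) - 1*⅙)²)) = 5981/(57 + 94*(2 - (0 - ⅙)²)) = 5981/(57 + 94*(2 - (-⅙)²)) = 5981/(57 + 94*(2 - 1*1/36)) = 5981/(57 + 94*(2 - 1/36)) = 5981/(57 + 94*(71/36)) = 5981/(57 + 3337/18) = 5981/(4363/18) = 5981*(18/4363) = 107658/4363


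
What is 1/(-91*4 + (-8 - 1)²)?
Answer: -1/283 ≈ -0.0035336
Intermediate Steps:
1/(-91*4 + (-8 - 1)²) = 1/(-364 + (-9)²) = 1/(-364 + 81) = 1/(-283) = -1/283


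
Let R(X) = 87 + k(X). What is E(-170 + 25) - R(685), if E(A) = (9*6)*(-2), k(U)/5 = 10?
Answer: -245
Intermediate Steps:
k(U) = 50 (k(U) = 5*10 = 50)
R(X) = 137 (R(X) = 87 + 50 = 137)
E(A) = -108 (E(A) = 54*(-2) = -108)
E(-170 + 25) - R(685) = -108 - 1*137 = -108 - 137 = -245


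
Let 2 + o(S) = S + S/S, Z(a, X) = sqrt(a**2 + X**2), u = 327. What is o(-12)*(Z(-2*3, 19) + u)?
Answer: -4251 - 13*sqrt(397) ≈ -4510.0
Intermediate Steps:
Z(a, X) = sqrt(X**2 + a**2)
o(S) = -1 + S (o(S) = -2 + (S + S/S) = -2 + (S + 1) = -2 + (1 + S) = -1 + S)
o(-12)*(Z(-2*3, 19) + u) = (-1 - 12)*(sqrt(19**2 + (-2*3)**2) + 327) = -13*(sqrt(361 + (-6)**2) + 327) = -13*(sqrt(361 + 36) + 327) = -13*(sqrt(397) + 327) = -13*(327 + sqrt(397)) = -4251 - 13*sqrt(397)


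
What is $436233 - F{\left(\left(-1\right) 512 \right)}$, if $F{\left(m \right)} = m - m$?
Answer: $436233$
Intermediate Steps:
$F{\left(m \right)} = 0$
$436233 - F{\left(\left(-1\right) 512 \right)} = 436233 - 0 = 436233 + 0 = 436233$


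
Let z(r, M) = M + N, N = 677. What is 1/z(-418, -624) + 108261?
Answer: 5737834/53 ≈ 1.0826e+5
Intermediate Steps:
z(r, M) = 677 + M (z(r, M) = M + 677 = 677 + M)
1/z(-418, -624) + 108261 = 1/(677 - 624) + 108261 = 1/53 + 108261 = 5737834/53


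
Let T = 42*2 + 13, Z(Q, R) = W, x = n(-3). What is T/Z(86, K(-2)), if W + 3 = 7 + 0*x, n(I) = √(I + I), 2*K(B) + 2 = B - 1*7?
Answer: 97/4 ≈ 24.250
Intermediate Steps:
K(B) = -9/2 + B/2 (K(B) = -1 + (B - 1*7)/2 = -1 + (B - 7)/2 = -1 + (-7 + B)/2 = -1 + (-7/2 + B/2) = -9/2 + B/2)
n(I) = √2*√I (n(I) = √(2*I) = √2*√I)
x = I*√6 (x = √2*√(-3) = √2*(I*√3) = I*√6 ≈ 2.4495*I)
W = 4 (W = -3 + (7 + 0*(I*√6)) = -3 + (7 + 0) = -3 + 7 = 4)
Z(Q, R) = 4
T = 97 (T = 84 + 13 = 97)
T/Z(86, K(-2)) = 97/4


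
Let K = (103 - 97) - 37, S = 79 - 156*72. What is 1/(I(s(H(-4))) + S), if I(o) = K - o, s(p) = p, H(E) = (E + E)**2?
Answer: -1/11248 ≈ -8.8905e-5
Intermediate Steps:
H(E) = 4*E**2 (H(E) = (2*E)**2 = 4*E**2)
S = -11153 (S = 79 - 11232 = -11153)
K = -31 (K = 6 - 37 = -31)
I(o) = -31 - o
1/(I(s(H(-4))) + S) = 1/((-31 - 4*(-4)**2) - 11153) = 1/((-31 - 4*16) - 11153) = 1/((-31 - 1*64) - 11153) = 1/((-31 - 64) - 11153) = 1/(-95 - 11153) = 1/(-11248) = -1/11248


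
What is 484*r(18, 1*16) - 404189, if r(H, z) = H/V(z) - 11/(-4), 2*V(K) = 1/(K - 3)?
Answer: -176346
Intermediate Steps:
V(K) = 1/(2*(-3 + K)) (V(K) = 1/(2*(K - 3)) = 1/(2*(-3 + K)))
r(H, z) = 11/4 + H*(-6 + 2*z) (r(H, z) = H/((1/(2*(-3 + z)))) - 11/(-4) = H*(-6 + 2*z) - 11*(-¼) = H*(-6 + 2*z) + 11/4 = 11/4 + H*(-6 + 2*z))
484*r(18, 1*16) - 404189 = 484*(11/4 + 2*18*(-3 + 1*16)) - 404189 = 484*(11/4 + 2*18*(-3 + 16)) - 404189 = 484*(11/4 + 2*18*13) - 404189 = 484*(11/4 + 468) - 404189 = 484*(1883/4) - 404189 = 227843 - 404189 = -176346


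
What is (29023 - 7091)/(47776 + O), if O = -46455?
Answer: 21932/1321 ≈ 16.603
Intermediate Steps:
(29023 - 7091)/(47776 + O) = (29023 - 7091)/(47776 - 46455) = 21932/1321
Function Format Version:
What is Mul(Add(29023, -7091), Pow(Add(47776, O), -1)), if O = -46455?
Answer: Rational(21932, 1321) ≈ 16.603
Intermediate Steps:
Mul(Add(29023, -7091), Pow(Add(47776, O), -1)) = Mul(Add(29023, -7091), Pow(Add(47776, -46455), -1)) = Mul(21932, Pow(1321, -1)) = Mul(21932, Rational(1, 1321)) = Rational(21932, 1321)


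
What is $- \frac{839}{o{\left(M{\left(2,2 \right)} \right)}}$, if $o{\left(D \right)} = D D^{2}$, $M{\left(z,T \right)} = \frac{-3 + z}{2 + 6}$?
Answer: $429568$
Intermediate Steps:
$M{\left(z,T \right)} = - \frac{3}{8} + \frac{z}{8}$ ($M{\left(z,T \right)} = \frac{-3 + z}{8} = \left(-3 + z\right) \frac{1}{8} = - \frac{3}{8} + \frac{z}{8}$)
$o{\left(D \right)} = D^{3}$
$- \frac{839}{o{\left(M{\left(2,2 \right)} \right)}} = - \frac{839}{\left(- \frac{3}{8} + \frac{1}{8} \cdot 2\right)^{3}} = - \frac{839}{\left(- \frac{3}{8} + \frac{1}{4}\right)^{3}} = - \frac{839}{\left(- \frac{1}{8}\right)^{3}} = - \frac{839}{- \frac{1}{512}} = \left(-839\right) \left(-512\right) = 429568$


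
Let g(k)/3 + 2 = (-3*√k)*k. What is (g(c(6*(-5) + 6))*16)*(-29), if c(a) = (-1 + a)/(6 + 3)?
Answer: 2784 - 58000*I/3 ≈ 2784.0 - 19333.0*I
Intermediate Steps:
c(a) = -⅑ + a/9 (c(a) = (-1 + a)/9 = (-1 + a)*(⅑) = -⅑ + a/9)
g(k) = -6 - 9*k^(3/2) (g(k) = -6 + 3*((-3*√k)*k) = -6 + 3*(-3*k^(3/2)) = -6 - 9*k^(3/2))
(g(c(6*(-5) + 6))*16)*(-29) = ((-6 - 9*(-⅑ + (6*(-5) + 6)/9)^(3/2))*16)*(-29) = ((-6 - 9*(-⅑ + (-30 + 6)/9)^(3/2))*16)*(-29) = ((-6 - 9*(-⅑ + (⅑)*(-24))^(3/2))*16)*(-29) = ((-6 - 9*(-⅑ - 8/3)^(3/2))*16)*(-29) = ((-6 - (-125)*I/3)*16)*(-29) = ((-6 + 125*I/3)*16)*(-29) = (-96 + 2000*I/3)*(-29) = 2784 - 58000*I/3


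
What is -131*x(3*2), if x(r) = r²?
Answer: -4716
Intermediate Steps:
-131*x(3*2) = -131*(3*2)² = -131*6² = -131*36 = -4716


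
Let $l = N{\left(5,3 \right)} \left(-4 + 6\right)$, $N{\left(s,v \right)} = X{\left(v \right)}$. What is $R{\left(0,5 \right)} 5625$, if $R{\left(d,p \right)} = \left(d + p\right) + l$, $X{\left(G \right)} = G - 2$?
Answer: $39375$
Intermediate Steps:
$X{\left(G \right)} = -2 + G$
$N{\left(s,v \right)} = -2 + v$
$l = 2$ ($l = \left(-2 + 3\right) \left(-4 + 6\right) = 1 \cdot 2 = 2$)
$R{\left(d,p \right)} = 2 + d + p$ ($R{\left(d,p \right)} = \left(d + p\right) + 2 = 2 + d + p$)
$R{\left(0,5 \right)} 5625 = \left(2 + 0 + 5\right) 5625 = 7 \cdot 5625 = 39375$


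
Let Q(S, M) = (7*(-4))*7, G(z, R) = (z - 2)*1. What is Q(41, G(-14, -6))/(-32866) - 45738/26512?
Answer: -374507189/217835848 ≈ -1.7192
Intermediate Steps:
G(z, R) = -2 + z (G(z, R) = (-2 + z)*1 = -2 + z)
Q(S, M) = -196 (Q(S, M) = -28*7 = -196)
Q(41, G(-14, -6))/(-32866) - 45738/26512 = -196/(-32866) - 45738/26512 = -196*(-1/32866) - 45738*1/26512 = 98/16433 - 22869/13256 = -374507189/217835848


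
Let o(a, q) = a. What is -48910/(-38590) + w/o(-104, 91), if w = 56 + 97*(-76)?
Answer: 7185277/100334 ≈ 71.614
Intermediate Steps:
w = -7316 (w = 56 - 7372 = -7316)
-48910/(-38590) + w/o(-104, 91) = -48910/(-38590) - 7316/(-104) = -48910*(-1/38590) - 7316*(-1/104) = 4891/3859 + 1829/26 = 7185277/100334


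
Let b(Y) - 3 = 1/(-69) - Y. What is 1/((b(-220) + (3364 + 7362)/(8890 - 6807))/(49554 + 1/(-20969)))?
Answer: 149346413093775/687555308908 ≈ 217.21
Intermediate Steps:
b(Y) = 206/69 - Y (b(Y) = 3 + (1/(-69) - Y) = 3 + (-1/69 - Y) = 206/69 - Y)
1/((b(-220) + (3364 + 7362)/(8890 - 6807))/(49554 + 1/(-20969))) = 1/(((206/69 - 1*(-220)) + (3364 + 7362)/(8890 - 6807))/(49554 + 1/(-20969))) = 1/(((206/69 + 220) + 10726/2083)/(49554 - 1/20969)) = 1/((15386/69 + 10726*(1/2083))/(1039097825/20969)) = 1/((15386/69 + 10726/2083)*(20969/1039097825)) = 1/((32789132/143727)*(20969/1039097825)) = 1/(687555308908/149346413093775) = 149346413093775/687555308908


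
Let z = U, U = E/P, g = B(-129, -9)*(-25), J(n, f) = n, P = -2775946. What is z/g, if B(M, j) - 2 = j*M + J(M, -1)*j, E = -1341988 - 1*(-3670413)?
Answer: 93137/6451298504 ≈ 1.4437e-5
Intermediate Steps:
E = 2328425 (E = -1341988 + 3670413 = 2328425)
B(M, j) = 2 + 2*M*j (B(M, j) = 2 + (j*M + M*j) = 2 + (M*j + M*j) = 2 + 2*M*j)
g = -58100 (g = (2 + 2*(-129)*(-9))*(-25) = (2 + 2322)*(-25) = 2324*(-25) = -58100)
U = -2328425/2775946 (U = 2328425/(-2775946) = 2328425*(-1/2775946) = -2328425/2775946 ≈ -0.83879)
z = -2328425/2775946 ≈ -0.83879
z/g = -2328425/2775946/(-58100) = -2328425/2775946*(-1/58100) = 93137/6451298504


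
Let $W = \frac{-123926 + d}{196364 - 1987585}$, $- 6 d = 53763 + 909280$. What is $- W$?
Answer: $- \frac{1706599}{10747326} \approx -0.15879$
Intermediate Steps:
$d = - \frac{963043}{6}$ ($d = - \frac{53763 + 909280}{6} = \left(- \frac{1}{6}\right) 963043 = - \frac{963043}{6} \approx -1.6051 \cdot 10^{5}$)
$W = \frac{1706599}{10747326}$ ($W = \frac{-123926 - \frac{963043}{6}}{196364 - 1987585} = - \frac{1706599}{6 \left(-1791221\right)} = \left(- \frac{1706599}{6}\right) \left(- \frac{1}{1791221}\right) = \frac{1706599}{10747326} \approx 0.15879$)
$- W = \left(-1\right) \frac{1706599}{10747326} = - \frac{1706599}{10747326}$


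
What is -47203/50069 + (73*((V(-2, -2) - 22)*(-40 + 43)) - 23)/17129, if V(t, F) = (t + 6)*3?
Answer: -919342884/857631901 ≈ -1.0720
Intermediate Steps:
V(t, F) = 18 + 3*t (V(t, F) = (6 + t)*3 = 18 + 3*t)
-47203/50069 + (73*((V(-2, -2) - 22)*(-40 + 43)) - 23)/17129 = -47203/50069 + (73*(((18 + 3*(-2)) - 22)*(-40 + 43)) - 23)/17129 = -47203*1/50069 + (73*(((18 - 6) - 22)*3) - 23)*(1/17129) = -47203/50069 + (73*((12 - 22)*3) - 23)*(1/17129) = -47203/50069 + (73*(-10*3) - 23)*(1/17129) = -47203/50069 + (73*(-30) - 23)*(1/17129) = -47203/50069 + (-2190 - 23)*(1/17129) = -47203/50069 - 2213*1/17129 = -47203/50069 - 2213/17129 = -919342884/857631901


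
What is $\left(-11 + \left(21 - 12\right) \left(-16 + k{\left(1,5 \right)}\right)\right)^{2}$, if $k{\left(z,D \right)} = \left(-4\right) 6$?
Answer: $137641$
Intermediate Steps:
$k{\left(z,D \right)} = -24$
$\left(-11 + \left(21 - 12\right) \left(-16 + k{\left(1,5 \right)}\right)\right)^{2} = \left(-11 + \left(21 - 12\right) \left(-16 - 24\right)\right)^{2} = \left(-11 + 9 \left(-40\right)\right)^{2} = \left(-11 - 360\right)^{2} = \left(-371\right)^{2} = 137641$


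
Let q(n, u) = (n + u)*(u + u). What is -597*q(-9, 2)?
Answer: 16716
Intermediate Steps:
q(n, u) = 2*u*(n + u) (q(n, u) = (n + u)*(2*u) = 2*u*(n + u))
-597*q(-9, 2) = -1194*2*(-9 + 2) = -1194*2*(-7) = -597*(-28) = 16716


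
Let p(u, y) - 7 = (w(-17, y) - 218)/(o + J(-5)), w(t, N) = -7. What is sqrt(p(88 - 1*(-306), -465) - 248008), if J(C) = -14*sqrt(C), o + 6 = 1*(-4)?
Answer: sqrt(42)*sqrt((118085 + 165334*I*sqrt(5))/(-5 - 7*I*sqrt(5)))/2 ≈ 0.0065481 - 498.0*I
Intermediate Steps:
o = -10 (o = -6 + 1*(-4) = -6 - 4 = -10)
p(u, y) = 7 - 225/(-10 - 14*I*sqrt(5)) (p(u, y) = 7 + (-7 - 218)/(-10 - 14*I*sqrt(5)) = 7 - 225/(-10 - 14*I*sqrt(5)))
sqrt(p(88 - 1*(-306), -465) - 248008) = sqrt((109/12 - 35*I*sqrt(5)/12) - 248008) = sqrt(-2975987/12 - 35*I*sqrt(5)/12)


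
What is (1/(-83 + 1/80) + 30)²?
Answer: 39636828100/44076321 ≈ 899.28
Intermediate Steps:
(1/(-83 + 1/80) + 30)² = (1/(-6639/80) + 30)² = (-80/6639 + 30)² = (199090/6639)² = 39636828100/44076321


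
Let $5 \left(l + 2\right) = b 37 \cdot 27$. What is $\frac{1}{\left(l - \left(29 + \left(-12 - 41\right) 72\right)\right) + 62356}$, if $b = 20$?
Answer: $\frac{1}{70137} \approx 1.4258 \cdot 10^{-5}$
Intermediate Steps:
$l = 3994$ ($l = -2 + \frac{20 \cdot 37 \cdot 27}{5} = -2 + \frac{740 \cdot 27}{5} = -2 + \frac{1}{5} \cdot 19980 = -2 + 3996 = 3994$)
$\frac{1}{\left(l - \left(29 + \left(-12 - 41\right) 72\right)\right) + 62356} = \frac{1}{\left(3994 - \left(29 + \left(-12 - 41\right) 72\right)\right) + 62356} = \frac{1}{\left(3994 - \left(29 - 3816\right)\right) + 62356} = \frac{1}{\left(3994 - -3787\right) + 62356} = \frac{1}{\left(3994 + 3787\right) + 62356} = \frac{1}{7781 + 62356} = \frac{1}{70137}$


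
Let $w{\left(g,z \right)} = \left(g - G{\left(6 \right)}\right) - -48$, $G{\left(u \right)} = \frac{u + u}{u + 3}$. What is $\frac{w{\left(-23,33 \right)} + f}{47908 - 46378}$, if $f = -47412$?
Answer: $- \frac{28433}{918} \approx -30.973$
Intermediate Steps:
$G{\left(u \right)} = \frac{2 u}{3 + u}$
$w{\left(g,z \right)} = \frac{140}{3} + g$ ($w{\left(g,z \right)} = \left(g - 2 \cdot 6 \frac{1}{3 + 6}\right) - -48 = \left(g - 2 \cdot 6 \cdot \frac{1}{9}\right) + 48 = \left(g - \frac{4}{3}\right) + 48 = \left(- \frac{4}{3} + g\right) + 48 = \frac{140}{3} + g$)
$\frac{w{\left(-23,33 \right)} + f}{47908 - 46378} = \frac{\left(\frac{140}{3} - 23\right) - 47412}{47908 - 46378} = \frac{\frac{71}{3} - 47412}{1530} = \left(- \frac{142165}{3}\right) \frac{1}{1530} = - \frac{28433}{918}$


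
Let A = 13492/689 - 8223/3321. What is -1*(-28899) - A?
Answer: 22028884882/762723 ≈ 28882.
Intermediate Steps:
A = 13047095/762723 (A = 13492*(1/689) - 8223*1/3321 = 13492/689 - 2741/1107 = 13047095/762723 ≈ 17.106)
-1*(-28899) - A = -1*(-28899) - 1*13047095/762723 = 28899 - 13047095/762723 = 22028884882/762723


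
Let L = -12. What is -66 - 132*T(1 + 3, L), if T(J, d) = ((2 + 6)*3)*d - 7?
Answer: 38874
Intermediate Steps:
T(J, d) = -7 + 24*d (T(J, d) = (8*3)*d - 7 = 24*d - 7 = -7 + 24*d)
-66 - 132*T(1 + 3, L) = -66 - 132*(-7 + 24*(-12)) = -66 - 132*(-7 - 288) = -66 - 132*(-295) = -66 + 38940 = 38874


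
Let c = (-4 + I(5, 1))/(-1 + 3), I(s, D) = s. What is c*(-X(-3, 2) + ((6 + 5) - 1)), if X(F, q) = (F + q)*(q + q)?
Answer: 7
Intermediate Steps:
X(F, q) = 2*q*(F + q) (X(F, q) = (F + q)*(2*q) = 2*q*(F + q))
c = ½ (c = (-4 + 5)/(-1 + 3) = 1/2 = 1*(½) = ½ ≈ 0.50000)
c*(-X(-3, 2) + ((6 + 5) - 1)) = (-2*2*(-3 + 2) + ((6 + 5) - 1))/2 = (-2*2*(-1) + (11 - 1))/2 = (-1*(-4) + 10)/2 = (4 + 10)/2 = (½)*14 = 7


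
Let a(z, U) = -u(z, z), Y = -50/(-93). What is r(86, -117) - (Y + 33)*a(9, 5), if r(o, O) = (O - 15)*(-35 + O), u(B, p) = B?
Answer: 631341/31 ≈ 20366.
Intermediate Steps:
r(o, O) = (-35 + O)*(-15 + O) (r(o, O) = (-15 + O)*(-35 + O) = (-35 + O)*(-15 + O))
Y = 50/93 (Y = -50*(-1/93) = 50/93 ≈ 0.53763)
a(z, U) = -z
r(86, -117) - (Y + 33)*a(9, 5) = (525 + (-117)² - 50*(-117)) - (50/93 + 33)*(-1*9) = (525 + 13689 + 5850) - 3119*(-9)/93 = 20064 - 1*(-9357/31) = 20064 + 9357/31 = 631341/31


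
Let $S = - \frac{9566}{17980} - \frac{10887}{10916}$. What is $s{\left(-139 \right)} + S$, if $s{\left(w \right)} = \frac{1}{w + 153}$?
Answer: $- \frac{500765043}{343471940} \approx -1.458$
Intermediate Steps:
$s{\left(w \right)} = \frac{1}{153 + w}$
$S = - \frac{75042679}{49067420}$ ($S = \left(-9566\right) \frac{1}{17980} - \frac{10887}{10916} = - \frac{4783}{8990} - \frac{10887}{10916} = - \frac{75042679}{49067420} \approx -1.5294$)
$s{\left(-139 \right)} + S = \frac{1}{153 - 139} - \frac{75042679}{49067420} = \frac{1}{14} - \frac{75042679}{49067420} = - \frac{500765043}{343471940}$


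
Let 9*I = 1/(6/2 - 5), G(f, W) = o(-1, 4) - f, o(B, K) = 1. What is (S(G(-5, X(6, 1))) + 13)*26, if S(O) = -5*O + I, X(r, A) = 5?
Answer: -3991/9 ≈ -443.44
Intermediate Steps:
G(f, W) = 1 - f
I = -1/18 (I = 1/(9*(6/2 - 5)) = 1/(9*(6*(½) - 5)) = 1/(9*(3 - 5)) = (⅑)/(-2) = (⅑)*(-½) = -1/18 ≈ -0.055556)
S(O) = -1/18 - 5*O (S(O) = -5*O - 1/18 = -1/18 - 5*O)
(S(G(-5, X(6, 1))) + 13)*26 = ((-1/18 - 5*(1 - 1*(-5))) + 13)*26 = ((-1/18 - 5*(1 + 5)) + 13)*26 = ((-1/18 - 5*6) + 13)*26 = ((-1/18 - 30) + 13)*26 = (-541/18 + 13)*26 = -307/18*26 = -3991/9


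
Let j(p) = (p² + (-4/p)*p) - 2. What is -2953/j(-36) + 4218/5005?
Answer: -1867709/1291290 ≈ -1.4464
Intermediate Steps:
j(p) = -6 + p² (j(p) = (p² - 4) - 2 = (-4 + p²) - 2 = -6 + p²)
-2953/j(-36) + 4218/5005 = -2953/(-6 + (-36)²) + 4218/5005 = -2953/(-6 + 1296) + 4218*(1/5005) = -2953/1290 + 4218/5005 = -1867709/1291290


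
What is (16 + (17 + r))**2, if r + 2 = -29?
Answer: 4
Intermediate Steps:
r = -31 (r = -2 - 29 = -31)
(16 + (17 + r))**2 = (16 + (17 - 31))**2 = (16 - 14)**2 = 2**2 = 4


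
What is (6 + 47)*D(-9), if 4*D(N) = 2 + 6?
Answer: 106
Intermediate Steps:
D(N) = 2 (D(N) = (2 + 6)/4 = (¼)*8 = 2)
(6 + 47)*D(-9) = (6 + 47)*2 = 53*2 = 106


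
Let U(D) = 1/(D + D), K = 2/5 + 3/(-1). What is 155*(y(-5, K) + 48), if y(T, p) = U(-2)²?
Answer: 119195/16 ≈ 7449.7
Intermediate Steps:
K = -13/5 (K = 2*(⅕) + 3*(-1) = ⅖ - 3 = -13/5 ≈ -2.6000)
U(D) = 1/(2*D)
y(T, p) = 1/16 (y(T, p) = ((½)/(-2))² = ((½)*(-½))² = (-¼)² = 1/16)
155*(y(-5, K) + 48) = 155*(1/16 + 48) = 155*(769/16) = 119195/16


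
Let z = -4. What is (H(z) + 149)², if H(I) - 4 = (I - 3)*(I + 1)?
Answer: 30276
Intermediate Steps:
H(I) = 4 + (1 + I)*(-3 + I) (H(I) = 4 + (I - 3)*(I + 1) = 4 + (-3 + I)*(1 + I) = 4 + (1 + I)*(-3 + I))
(H(z) + 149)² = ((1 + (-4)² - 2*(-4)) + 149)² = ((1 + 16 + 8) + 149)² = (25 + 149)² = 174² = 30276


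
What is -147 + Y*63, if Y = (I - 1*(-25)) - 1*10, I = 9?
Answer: 1365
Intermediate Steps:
Y = 24 (Y = (9 - 1*(-25)) - 1*10 = (9 + 25) - 10 = 34 - 10 = 24)
-147 + Y*63 = -147 + 24*63 = -147 + 1512 = 1365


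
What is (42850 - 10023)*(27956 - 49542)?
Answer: -708603622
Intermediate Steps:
(42850 - 10023)*(27956 - 49542) = 32827*(-21586) = -708603622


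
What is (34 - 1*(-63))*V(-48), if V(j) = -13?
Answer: -1261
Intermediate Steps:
(34 - 1*(-63))*V(-48) = (34 - 1*(-63))*(-13) = (34 + 63)*(-13) = 97*(-13) = -1261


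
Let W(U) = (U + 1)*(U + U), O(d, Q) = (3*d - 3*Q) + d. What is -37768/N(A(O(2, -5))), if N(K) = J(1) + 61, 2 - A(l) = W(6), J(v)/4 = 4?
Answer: -37768/77 ≈ -490.49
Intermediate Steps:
O(d, Q) = -3*Q + 4*d (O(d, Q) = (-3*Q + 3*d) + d = -3*Q + 4*d)
J(v) = 16 (J(v) = 4*4 = 16)
W(U) = 2*U*(1 + U) (W(U) = (1 + U)*(2*U) = 2*U*(1 + U))
A(l) = -82 (A(l) = 2 - 2*6*(1 + 6) = 2 - 2*6*7 = 2 - 1*84 = 2 - 84 = -82)
N(K) = 77 (N(K) = 16 + 61 = 77)
-37768/N(A(O(2, -5))) = -37768/77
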